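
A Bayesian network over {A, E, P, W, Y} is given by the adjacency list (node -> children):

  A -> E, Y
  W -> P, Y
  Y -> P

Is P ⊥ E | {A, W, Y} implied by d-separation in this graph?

Yes

2 paths connect P and E; each must be blocked for d-separation to hold:
Path 1: P ← Y ← A → E
  Y is a chain here and Y is conditioned on, so the path is blocked at Y.
Path 2: P ← W → Y ← A → E
  W is a fork here and W is conditioned on, so the path is blocked at W.
All paths are blocked; P ⊥ E | {A, W, Y} holds.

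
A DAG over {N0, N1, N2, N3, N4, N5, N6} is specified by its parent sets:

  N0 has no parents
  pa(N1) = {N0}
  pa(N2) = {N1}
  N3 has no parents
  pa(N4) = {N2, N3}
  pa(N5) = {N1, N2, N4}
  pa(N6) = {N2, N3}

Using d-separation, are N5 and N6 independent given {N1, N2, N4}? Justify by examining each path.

Yes — N5 and N6 are d-separated given {N1, N2, N4}.

There are 6 undirected paths between N5 and N6; checking each against the conditioning set {N1, N2, N4}:
Path 1: N5 ← N2 → N6
  N2 is a fork here and N2 is conditioned on, so the path is blocked at N2.
Path 2: N5 ← N2 → N4 ← N3 → N6
  N2 is a fork here and N2 is conditioned on, so the path is blocked at N2.
Path 3: N5 ← N1 → N2 → N6
  N1 is a fork here and N1 is conditioned on, so the path is blocked at N1.
Path 4: N5 ← N1 → N2 → N4 ← N3 → N6
  N1 is a fork here and N1 is conditioned on, so the path is blocked at N1.
Path 5: N5 ← N4 ← N2 → N6
  N4 is a chain here and N4 is conditioned on, so the path is blocked at N4.
Path 6: N5 ← N4 ← N3 → N6
  N4 is a chain here and N4 is conditioned on, so the path is blocked at N4.
Every path is blocked, so N5 and N6 are d-separated given {N1, N2, N4}.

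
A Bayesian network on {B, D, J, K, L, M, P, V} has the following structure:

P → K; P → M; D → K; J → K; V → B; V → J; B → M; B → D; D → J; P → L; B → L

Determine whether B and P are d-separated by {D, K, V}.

Yes

Enumerating the 6 paths from B to P and testing each for blocking by {D, K, V}:
Path 1: B → L ← P
  L is a collider here and neither L nor any of its descendants is conditioned on, so the collider stays closed — the path is blocked at L.
Path 2: B → M ← P
  M is a collider here and neither M nor any of its descendants is conditioned on, so the collider stays closed — the path is blocked at M.
Path 3: B ← V → J ← D → K ← P
  V is a fork here and V is conditioned on, so the path is blocked at V.
Path 4: B ← V → J → K ← P
  V is a fork here and V is conditioned on, so the path is blocked at V.
Path 5: B → D → J → K ← P
  D is a chain here and D is conditioned on, so the path is blocked at D.
Path 6: B → D → K ← P
  D is a chain here and D is conditioned on, so the path is blocked at D.
Since every path is blocked, d-separation holds.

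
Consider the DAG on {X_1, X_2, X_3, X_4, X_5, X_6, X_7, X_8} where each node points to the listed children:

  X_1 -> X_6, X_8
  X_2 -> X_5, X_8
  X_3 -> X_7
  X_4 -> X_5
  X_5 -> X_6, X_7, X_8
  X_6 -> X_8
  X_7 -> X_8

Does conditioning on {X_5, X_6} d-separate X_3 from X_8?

No

We examine all 5 paths between X_3 and X_8:
Path 1: X_3 → X_7 → X_8
  X_7 is a chain and X_7 is not conditioned on — no node blocks this path, so it is active.
Path 2: X_3 → X_7 ← X_5 → X_6 ← X_1 → X_8
  X_7 is a collider here and neither X_7 nor any of its descendants is conditioned on, so the collider stays closed — the path is blocked at X_7.
Path 3: X_3 → X_7 ← X_5 → X_6 → X_8
  X_7 is a collider here and neither X_7 nor any of its descendants is conditioned on, so the collider stays closed — the path is blocked at X_7.
Path 4: X_3 → X_7 ← X_5 → X_8
  X_7 is a collider here and neither X_7 nor any of its descendants is conditioned on, so the collider stays closed — the path is blocked at X_7.
Path 5: X_3 → X_7 ← X_5 ← X_2 → X_8
  X_7 is a collider here and neither X_7 nor any of its descendants is conditioned on, so the collider stays closed — the path is blocked at X_7.
Because an active path exists, X_3 and X_8 are not d-separated.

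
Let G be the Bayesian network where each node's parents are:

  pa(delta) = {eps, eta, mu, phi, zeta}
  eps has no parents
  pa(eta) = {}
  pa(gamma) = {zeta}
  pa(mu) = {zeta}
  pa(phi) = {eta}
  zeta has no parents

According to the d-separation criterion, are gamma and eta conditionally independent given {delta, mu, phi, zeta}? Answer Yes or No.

Yes

We examine all 4 paths between gamma and eta:
  1. gamma ← zeta → delta ← eta — zeta:fork[blocks]; delta:collider[open] ⇒ blocked
  2. gamma ← zeta → delta ← phi ← eta — zeta:fork[blocks]; delta:collider[open]; phi:chain[blocks] ⇒ blocked
  3. gamma ← zeta → mu → delta ← eta — zeta:fork[blocks]; mu:chain[blocks]; delta:collider[open] ⇒ blocked
  4. gamma ← zeta → mu → delta ← phi ← eta — zeta:fork[blocks]; mu:chain[blocks]; delta:collider[open]; phi:chain[blocks] ⇒ blocked
All paths are blocked; gamma ⊥ eta | {delta, mu, phi, zeta} holds.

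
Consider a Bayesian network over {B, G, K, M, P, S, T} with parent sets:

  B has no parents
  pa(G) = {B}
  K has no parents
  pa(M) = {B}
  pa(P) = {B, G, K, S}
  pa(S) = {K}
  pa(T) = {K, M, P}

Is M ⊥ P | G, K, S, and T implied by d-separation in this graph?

No

There are 5 undirected paths between M and P; checking each against the conditioning set {G, K, S, T}:
  1. M → T ← P — T:collider[open] ⇒ active
  2. M → T ← K → P — T:collider[open]; K:fork[blocks] ⇒ blocked
  3. M → T ← K → S → P — T:collider[open]; K:fork[blocks]; S:chain[blocks] ⇒ blocked
  4. M ← B → P — B:fork[open] ⇒ active
  5. M ← B → G → P — B:fork[open]; G:chain[blocks] ⇒ blocked
Since the path M → T ← P is active, M and P are not d-separated given {G, K, S, T}.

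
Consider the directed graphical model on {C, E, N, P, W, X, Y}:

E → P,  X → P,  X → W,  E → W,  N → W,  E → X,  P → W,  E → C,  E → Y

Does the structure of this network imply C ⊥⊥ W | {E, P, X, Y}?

We examine all 5 paths between C and W:
Path 1: C ← E → P → W
  E is a fork here and E is conditioned on, so the path is blocked at E.
Path 2: C ← E → P ← X → W
  E is a fork here and E is conditioned on, so the path is blocked at E.
Path 3: C ← E → W
  E is a fork here and E is conditioned on, so the path is blocked at E.
Path 4: C ← E → X → P → W
  E is a fork here and E is conditioned on, so the path is blocked at E.
Path 5: C ← E → X → W
  E is a fork here and E is conditioned on, so the path is blocked at E.
All paths are blocked; C ⊥ W | {E, P, X, Y} holds.

Yes — C and W are d-separated given {E, P, X, Y}.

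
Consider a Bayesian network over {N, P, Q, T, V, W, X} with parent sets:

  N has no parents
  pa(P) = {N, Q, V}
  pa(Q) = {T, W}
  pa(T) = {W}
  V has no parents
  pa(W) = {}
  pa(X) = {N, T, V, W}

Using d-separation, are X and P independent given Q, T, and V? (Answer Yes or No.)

No

Enumerating the 6 paths from X to P and testing each for blocking by {Q, T, V}:
Path 1: X ← W → Q → P
  Q is a chain here and Q is conditioned on, so the path is blocked at Q.
Path 2: X ← W → T → Q → P
  T is a chain here and T is conditioned on, so the path is blocked at T.
Path 3: X ← N → P
  N is a fork and N is not conditioned on — no node blocks this path, so it is active.
Path 4: X ← T → Q → P
  T is a fork here and T is conditioned on, so the path is blocked at T.
Path 5: X ← T ← W → Q → P
  T is a chain here and T is conditioned on, so the path is blocked at T.
Path 6: X ← V → P
  V is a fork here and V is conditioned on, so the path is blocked at V.
Because an active path exists, X and P are not d-separated.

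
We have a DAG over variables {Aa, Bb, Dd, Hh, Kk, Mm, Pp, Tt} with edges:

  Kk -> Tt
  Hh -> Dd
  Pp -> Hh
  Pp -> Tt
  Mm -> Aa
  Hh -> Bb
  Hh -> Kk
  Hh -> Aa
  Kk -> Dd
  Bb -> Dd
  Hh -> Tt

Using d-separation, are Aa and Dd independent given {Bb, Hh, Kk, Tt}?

Yes

We examine all 5 paths between Aa and Dd:
  1. Aa ← Hh → Dd — Hh:fork[blocks] ⇒ blocked
  2. Aa ← Hh → Kk → Dd — Hh:fork[blocks]; Kk:chain[blocks] ⇒ blocked
  3. Aa ← Hh → Tt ← Kk → Dd — Hh:fork[blocks]; Tt:collider[open]; Kk:fork[blocks] ⇒ blocked
  4. Aa ← Hh → Bb → Dd — Hh:fork[blocks]; Bb:chain[blocks] ⇒ blocked
  5. Aa ← Hh ← Pp → Tt ← Kk → Dd — Hh:chain[blocks]; Pp:fork[open]; Tt:collider[open]; Kk:fork[blocks] ⇒ blocked
All paths are blocked; Aa ⊥ Dd | {Bb, Hh, Kk, Tt} holds.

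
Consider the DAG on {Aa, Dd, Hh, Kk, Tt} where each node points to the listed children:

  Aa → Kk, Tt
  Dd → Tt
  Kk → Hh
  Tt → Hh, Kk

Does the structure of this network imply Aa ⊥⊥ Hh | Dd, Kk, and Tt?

We examine all 4 paths between Aa and Hh:
Path 1: Aa → Tt → Kk → Hh
  Tt is a chain here and Tt is conditioned on, so the path is blocked at Tt.
Path 2: Aa → Tt → Hh
  Tt is a chain here and Tt is conditioned on, so the path is blocked at Tt.
Path 3: Aa → Kk ← Tt → Hh
  Tt is a fork here and Tt is conditioned on, so the path is blocked at Tt.
Path 4: Aa → Kk → Hh
  Kk is a chain here and Kk is conditioned on, so the path is blocked at Kk.
All paths are blocked; Aa ⊥ Hh | {Dd, Kk, Tt} holds.

Yes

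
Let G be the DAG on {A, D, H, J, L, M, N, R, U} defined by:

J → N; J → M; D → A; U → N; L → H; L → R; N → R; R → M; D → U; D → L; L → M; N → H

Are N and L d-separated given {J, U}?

Yes

We examine all 6 paths between N and L:
  1. N ← J → M ← R ← L — J:fork[blocks]; M:collider[blocks]; R:chain[open] ⇒ blocked
  2. N ← J → M ← L — J:fork[blocks]; M:collider[blocks] ⇒ blocked
  3. N → R → M ← L — R:chain[open]; M:collider[blocks] ⇒ blocked
  4. N → R ← L — R:collider[blocks] ⇒ blocked
  5. N → H ← L — H:collider[blocks] ⇒ blocked
  6. N ← U ← D → L — U:chain[blocks]; D:fork[open] ⇒ blocked
Since every path is blocked, d-separation holds.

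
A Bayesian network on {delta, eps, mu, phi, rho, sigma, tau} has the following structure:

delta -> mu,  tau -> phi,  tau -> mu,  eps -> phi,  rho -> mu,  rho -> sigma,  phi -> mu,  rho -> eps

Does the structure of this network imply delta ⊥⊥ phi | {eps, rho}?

Yes — delta and phi are d-separated given {eps, rho}.

We examine all 3 paths between delta and phi:
Path 1: delta → mu ← tau → phi
  mu is a collider here and neither mu nor any of its descendants is conditioned on, so the collider stays closed — the path is blocked at mu.
Path 2: delta → mu ← phi
  mu is a collider here and neither mu nor any of its descendants is conditioned on, so the collider stays closed — the path is blocked at mu.
Path 3: delta → mu ← rho → eps → phi
  mu is a collider here and neither mu nor any of its descendants is conditioned on, so the collider stays closed — the path is blocked at mu.
All paths are blocked; delta ⊥ phi | {eps, rho} holds.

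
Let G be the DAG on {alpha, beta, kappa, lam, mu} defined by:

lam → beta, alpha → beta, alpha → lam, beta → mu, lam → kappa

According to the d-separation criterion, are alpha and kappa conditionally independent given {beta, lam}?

We examine all 2 paths between alpha and kappa:
Path 1: alpha → lam → kappa
  lam is a chain here and lam is conditioned on, so the path is blocked at lam.
Path 2: alpha → beta ← lam → kappa
  lam is a fork here and lam is conditioned on, so the path is blocked at lam.
Every path is blocked, so alpha and kappa are d-separated given {beta, lam}.

Yes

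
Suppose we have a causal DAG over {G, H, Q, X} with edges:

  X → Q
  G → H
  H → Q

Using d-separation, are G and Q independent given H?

Only one path connects G and Q:
Path 1: G → H → Q
  H is a chain here and H is conditioned on, so the path is blocked at H.
All paths are blocked; G ⊥ Q | {H} holds.

Yes — G and Q are d-separated given {H}.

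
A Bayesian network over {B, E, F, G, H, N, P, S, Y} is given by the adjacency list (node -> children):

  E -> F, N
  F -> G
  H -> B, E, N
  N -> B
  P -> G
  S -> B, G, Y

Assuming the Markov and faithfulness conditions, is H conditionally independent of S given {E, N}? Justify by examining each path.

6 paths connect H and S; each must be blocked for d-separation to hold:
Path 1: H → B ← N ← E → F → G ← S
  B is a collider here and neither B nor any of its descendants is conditioned on, so the collider stays closed — the path is blocked at B.
Path 2: H → B ← S
  B is a collider here and neither B nor any of its descendants is conditioned on, so the collider stays closed — the path is blocked at B.
Path 3: H → N → B ← S
  N is a chain here and N is conditioned on, so the path is blocked at N.
Path 4: H → N ← E → F → G ← S
  E is a fork here and E is conditioned on, so the path is blocked at E.
Path 5: H → E → N → B ← S
  E is a chain here and E is conditioned on, so the path is blocked at E.
Path 6: H → E → F → G ← S
  E is a chain here and E is conditioned on, so the path is blocked at E.
Since every path is blocked, d-separation holds.

Yes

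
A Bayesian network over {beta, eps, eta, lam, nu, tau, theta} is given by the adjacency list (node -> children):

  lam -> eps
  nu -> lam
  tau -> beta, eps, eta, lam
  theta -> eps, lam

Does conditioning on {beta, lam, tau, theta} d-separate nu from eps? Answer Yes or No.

We examine all 3 paths between nu and eps:
Path 1: nu → lam ← tau → eps
  tau is a fork here and tau is conditioned on, so the path is blocked at tau.
Path 2: nu → lam ← theta → eps
  theta is a fork here and theta is conditioned on, so the path is blocked at theta.
Path 3: nu → lam → eps
  lam is a chain here and lam is conditioned on, so the path is blocked at lam.
Every path is blocked, so nu and eps are d-separated given {beta, lam, tau, theta}.

Yes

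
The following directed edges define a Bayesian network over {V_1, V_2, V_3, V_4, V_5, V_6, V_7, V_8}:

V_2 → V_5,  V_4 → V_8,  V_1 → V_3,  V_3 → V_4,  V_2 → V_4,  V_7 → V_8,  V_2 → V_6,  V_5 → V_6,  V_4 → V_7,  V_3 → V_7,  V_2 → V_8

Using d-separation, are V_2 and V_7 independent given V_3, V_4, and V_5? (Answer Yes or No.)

Enumerating the 6 paths from V_2 to V_7 and testing each for blocking by {V_3, V_4, V_5}:
  1. V_2 → V_4 → V_7 — V_4:chain[blocks] ⇒ blocked
  2. V_2 → V_4 → V_8 ← V_7 — V_4:chain[blocks]; V_8:collider[blocks] ⇒ blocked
  3. V_2 → V_4 ← V_3 → V_7 — V_4:collider[open]; V_3:fork[blocks] ⇒ blocked
  4. V_2 → V_8 ← V_7 — V_8:collider[blocks] ⇒ blocked
  5. V_2 → V_8 ← V_4 → V_7 — V_8:collider[blocks]; V_4:fork[blocks] ⇒ blocked
  6. V_2 → V_8 ← V_4 ← V_3 → V_7 — V_8:collider[blocks]; V_4:chain[blocks]; V_3:fork[blocks] ⇒ blocked
Since every path is blocked, d-separation holds.

Yes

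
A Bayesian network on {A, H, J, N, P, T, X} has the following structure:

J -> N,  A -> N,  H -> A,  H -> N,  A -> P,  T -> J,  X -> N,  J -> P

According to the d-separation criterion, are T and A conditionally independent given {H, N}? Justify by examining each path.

3 paths connect T and A; each must be blocked for d-separation to hold:
Path 1: T → J → P ← A
  P is a collider here and neither P nor any of its descendants is conditioned on, so the collider stays closed — the path is blocked at P.
Path 2: T → J → N ← A
  J is a chain and J is not conditioned on; N is a collider and N is conditioned on, which opens it — no node blocks this path, so it is active.
Path 3: T → J → N ← H → A
  H is a fork here and H is conditioned on, so the path is blocked at H.
Since the path T → J → N ← A is active, T and A are not d-separated given {H, N}.

No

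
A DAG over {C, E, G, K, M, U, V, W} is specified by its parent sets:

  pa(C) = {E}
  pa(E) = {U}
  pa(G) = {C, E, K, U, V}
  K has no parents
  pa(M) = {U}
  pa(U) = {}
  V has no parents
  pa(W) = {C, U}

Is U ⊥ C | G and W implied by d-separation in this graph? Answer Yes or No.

No

There are 5 undirected paths between U and C; checking each against the conditioning set {G, W}:
Path 1: U → G ← C
  G is a collider and G is conditioned on, which opens it — no node blocks this path, so it is active.
Path 2: U → G ← E → C
  G is a collider and G is conditioned on, which opens it; E is a fork and E is not conditioned on — no node blocks this path, so it is active.
Path 3: U → W ← C
  W is a collider and W is conditioned on, which opens it — no node blocks this path, so it is active.
Path 4: U → E → C
  E is a chain and E is not conditioned on — no node blocks this path, so it is active.
Path 5: U → E → G ← C
  E is a chain and E is not conditioned on; G is a collider and G is conditioned on, which opens it — no node blocks this path, so it is active.
Because an active path exists, U and C are not d-separated.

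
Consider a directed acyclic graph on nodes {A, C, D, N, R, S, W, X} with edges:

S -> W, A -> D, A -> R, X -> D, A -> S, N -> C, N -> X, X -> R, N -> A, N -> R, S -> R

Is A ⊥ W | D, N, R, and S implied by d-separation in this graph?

We examine all 6 paths between A and W:
Path 1: A → S → W
  S is a chain here and S is conditioned on, so the path is blocked at S.
Path 2: A ← N → X → R ← S → W
  N is a fork here and N is conditioned on, so the path is blocked at N.
Path 3: A ← N → R ← S → W
  N is a fork here and N is conditioned on, so the path is blocked at N.
Path 4: A → D ← X ← N → R ← S → W
  N is a fork here and N is conditioned on, so the path is blocked at N.
Path 5: A → D ← X → R ← S → W
  S is a fork here and S is conditioned on, so the path is blocked at S.
Path 6: A → R ← S → W
  S is a fork here and S is conditioned on, so the path is blocked at S.
Every path is blocked, so A and W are d-separated given {D, N, R, S}.

Yes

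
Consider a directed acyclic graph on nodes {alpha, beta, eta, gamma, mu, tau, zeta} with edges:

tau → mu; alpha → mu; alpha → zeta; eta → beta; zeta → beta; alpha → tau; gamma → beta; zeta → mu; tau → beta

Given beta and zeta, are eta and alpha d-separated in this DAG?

There are 6 undirected paths between eta and alpha; checking each against the conditioning set {beta, zeta}:
  1. eta → beta ← tau → mu ← zeta ← alpha — beta:collider[open]; tau:fork[open]; mu:collider[blocks]; zeta:chain[blocks] ⇒ blocked
  2. eta → beta ← tau → mu ← alpha — beta:collider[open]; tau:fork[open]; mu:collider[blocks] ⇒ blocked
  3. eta → beta ← tau ← alpha — beta:collider[open]; tau:chain[open] ⇒ active
  4. eta → beta ← zeta → mu ← tau ← alpha — beta:collider[open]; zeta:fork[blocks]; mu:collider[blocks]; tau:chain[open] ⇒ blocked
  5. eta → beta ← zeta → mu ← alpha — beta:collider[open]; zeta:fork[blocks]; mu:collider[blocks] ⇒ blocked
  6. eta → beta ← zeta ← alpha — beta:collider[open]; zeta:chain[blocks] ⇒ blocked
Because an active path exists, eta and alpha are not d-separated.

No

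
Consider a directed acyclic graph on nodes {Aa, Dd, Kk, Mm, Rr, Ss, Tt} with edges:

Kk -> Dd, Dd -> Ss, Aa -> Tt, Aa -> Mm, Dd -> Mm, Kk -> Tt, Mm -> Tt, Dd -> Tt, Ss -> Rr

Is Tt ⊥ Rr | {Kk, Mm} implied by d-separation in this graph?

We examine all 4 paths between Tt and Rr:
  1. Tt ← Mm ← Dd → Ss → Rr — Mm:chain[blocks]; Dd:fork[open]; Ss:chain[open] ⇒ blocked
  2. Tt ← Aa → Mm ← Dd → Ss → Rr — Aa:fork[open]; Mm:collider[open]; Dd:fork[open]; Ss:chain[open] ⇒ active
  3. Tt ← Dd → Ss → Rr — Dd:fork[open]; Ss:chain[open] ⇒ active
  4. Tt ← Kk → Dd → Ss → Rr — Kk:fork[blocks]; Dd:chain[open]; Ss:chain[open] ⇒ blocked
Since the path Tt ← Aa → Mm ← Dd → Ss → Rr is active, Tt and Rr are not d-separated given {Kk, Mm}.

No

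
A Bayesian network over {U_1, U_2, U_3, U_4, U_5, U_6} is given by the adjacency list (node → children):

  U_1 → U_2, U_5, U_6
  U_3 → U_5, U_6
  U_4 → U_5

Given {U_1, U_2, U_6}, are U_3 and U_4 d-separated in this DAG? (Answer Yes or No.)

Yes

2 paths connect U_3 and U_4; each must be blocked for d-separation to hold:
  1. U_3 → U_5 ← U_4 — U_5:collider[blocks] ⇒ blocked
  2. U_3 → U_6 ← U_1 → U_5 ← U_4 — U_6:collider[open]; U_1:fork[blocks]; U_5:collider[blocks] ⇒ blocked
Since every path is blocked, d-separation holds.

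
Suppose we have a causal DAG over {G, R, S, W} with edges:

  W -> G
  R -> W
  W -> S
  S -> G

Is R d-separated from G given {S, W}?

2 paths connect R and G; each must be blocked for d-separation to hold:
Path 1: R → W → G
  W is a chain here and W is conditioned on, so the path is blocked at W.
Path 2: R → W → S → G
  W is a chain here and W is conditioned on, so the path is blocked at W.
All paths are blocked; R ⊥ G | {S, W} holds.

Yes — R and G are d-separated given {S, W}.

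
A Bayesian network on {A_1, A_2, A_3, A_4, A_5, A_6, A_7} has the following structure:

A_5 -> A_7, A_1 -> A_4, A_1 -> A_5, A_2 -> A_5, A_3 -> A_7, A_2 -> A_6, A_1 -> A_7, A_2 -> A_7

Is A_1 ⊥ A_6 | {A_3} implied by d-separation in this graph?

Yes

4 paths connect A_1 and A_6; each must be blocked for d-separation to hold:
  1. A_1 → A_7 ← A_2 → A_6 — A_7:collider[blocks]; A_2:fork[open] ⇒ blocked
  2. A_1 → A_7 ← A_5 ← A_2 → A_6 — A_7:collider[blocks]; A_5:chain[open]; A_2:fork[open] ⇒ blocked
  3. A_1 → A_5 ← A_2 → A_6 — A_5:collider[blocks]; A_2:fork[open] ⇒ blocked
  4. A_1 → A_5 → A_7 ← A_2 → A_6 — A_5:chain[open]; A_7:collider[blocks]; A_2:fork[open] ⇒ blocked
Every path is blocked, so A_1 and A_6 are d-separated given {A_3}.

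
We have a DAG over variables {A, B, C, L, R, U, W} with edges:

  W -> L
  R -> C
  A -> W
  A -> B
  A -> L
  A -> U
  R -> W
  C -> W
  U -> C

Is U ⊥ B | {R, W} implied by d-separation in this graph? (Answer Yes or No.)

We examine all 5 paths between U and B:
  1. U ← A → B — A:fork[open] ⇒ active
  2. U → C → W → L ← A → B — C:chain[open]; W:chain[blocks]; L:collider[blocks]; A:fork[open] ⇒ blocked
  3. U → C → W ← A → B — C:chain[open]; W:collider[open]; A:fork[open] ⇒ active
  4. U → C ← R → W → L ← A → B — C:collider[open]; R:fork[blocks]; W:chain[blocks]; L:collider[blocks]; A:fork[open] ⇒ blocked
  5. U → C ← R → W ← A → B — C:collider[open]; R:fork[blocks]; W:collider[open]; A:fork[open] ⇒ blocked
Since the path U ← A → B is active, U and B are not d-separated given {R, W}.

No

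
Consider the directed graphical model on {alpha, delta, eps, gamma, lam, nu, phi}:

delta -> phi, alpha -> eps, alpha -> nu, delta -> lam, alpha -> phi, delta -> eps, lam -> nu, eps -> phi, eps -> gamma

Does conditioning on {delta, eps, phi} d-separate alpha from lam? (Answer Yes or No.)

Enumerating the 5 paths from alpha to lam and testing each for blocking by {delta, eps, phi}:
  1. alpha → phi ← eps ← delta → lam — phi:collider[open]; eps:chain[blocks]; delta:fork[blocks] ⇒ blocked
  2. alpha → phi ← delta → lam — phi:collider[open]; delta:fork[blocks] ⇒ blocked
  3. alpha → eps → phi ← delta → lam — eps:chain[blocks]; phi:collider[open]; delta:fork[blocks] ⇒ blocked
  4. alpha → eps ← delta → lam — eps:collider[open]; delta:fork[blocks] ⇒ blocked
  5. alpha → nu ← lam — nu:collider[blocks] ⇒ blocked
Since every path is blocked, d-separation holds.

Yes — alpha and lam are d-separated given {delta, eps, phi}.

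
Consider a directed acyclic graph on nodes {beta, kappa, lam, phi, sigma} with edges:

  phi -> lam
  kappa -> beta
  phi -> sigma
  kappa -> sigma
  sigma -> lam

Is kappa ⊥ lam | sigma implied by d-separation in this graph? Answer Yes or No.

2 paths connect kappa and lam; each must be blocked for d-separation to hold:
Path 1: kappa → sigma → lam
  sigma is a chain here and sigma is conditioned on, so the path is blocked at sigma.
Path 2: kappa → sigma ← phi → lam
  sigma is a collider and sigma is conditioned on, which opens it; phi is a fork and phi is not conditioned on — no node blocks this path, so it is active.
At least one path is unblocked, so d-separation fails.

No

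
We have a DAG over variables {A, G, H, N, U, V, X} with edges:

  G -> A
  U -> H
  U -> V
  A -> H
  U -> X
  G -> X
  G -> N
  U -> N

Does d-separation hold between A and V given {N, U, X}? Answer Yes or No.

3 paths connect A and V; each must be blocked for d-separation to hold:
  1. A → H ← U → V — H:collider[blocks]; U:fork[blocks] ⇒ blocked
  2. A ← G → N ← U → V — G:fork[open]; N:collider[open]; U:fork[blocks] ⇒ blocked
  3. A ← G → X ← U → V — G:fork[open]; X:collider[open]; U:fork[blocks] ⇒ blocked
Every path is blocked, so A and V are d-separated given {N, U, X}.

Yes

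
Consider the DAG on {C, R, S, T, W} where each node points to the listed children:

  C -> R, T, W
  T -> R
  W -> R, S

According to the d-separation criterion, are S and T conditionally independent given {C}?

Yes — S and T are d-separated given {C}.

We examine all 4 paths between S and T:
Path 1: S ← W ← C → T
  C is a fork here and C is conditioned on, so the path is blocked at C.
Path 2: S ← W ← C → R ← T
  C is a fork here and C is conditioned on, so the path is blocked at C.
Path 3: S ← W → R ← T
  R is a collider here and neither R nor any of its descendants is conditioned on, so the collider stays closed — the path is blocked at R.
Path 4: S ← W → R ← C → T
  R is a collider here and neither R nor any of its descendants is conditioned on, so the collider stays closed — the path is blocked at R.
All paths are blocked; S ⊥ T | {C} holds.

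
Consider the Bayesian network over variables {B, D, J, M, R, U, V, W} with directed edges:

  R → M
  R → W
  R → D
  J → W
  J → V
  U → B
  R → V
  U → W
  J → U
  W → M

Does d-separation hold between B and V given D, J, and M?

6 paths connect B and V; each must be blocked for d-separation to hold:
Path 1: B ← U → W ← R → V
  U is a fork and U is not conditioned on; W is a collider and its descendant M is conditioned on, which opens it; R is a fork and R is not conditioned on — no node blocks this path, so it is active.
Path 2: B ← U → W ← J → V
  J is a fork here and J is conditioned on, so the path is blocked at J.
Path 3: B ← U → W → M ← R → V
  U is a fork and U is not conditioned on; W is a chain and W is not conditioned on; M is a collider and M is conditioned on, which opens it; R is a fork and R is not conditioned on — no node blocks this path, so it is active.
Path 4: B ← U ← J → V
  J is a fork here and J is conditioned on, so the path is blocked at J.
Path 5: B ← U ← J → W ← R → V
  J is a fork here and J is conditioned on, so the path is blocked at J.
Path 6: B ← U ← J → W → M ← R → V
  J is a fork here and J is conditioned on, so the path is blocked at J.
Since the path B ← U → W ← R → V is active, B and V are not d-separated given {D, J, M}.

No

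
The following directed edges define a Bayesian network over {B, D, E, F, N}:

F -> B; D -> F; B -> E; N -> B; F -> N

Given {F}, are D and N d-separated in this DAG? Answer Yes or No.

We examine all 2 paths between D and N:
Path 1: D → F → N
  F is a chain here and F is conditioned on, so the path is blocked at F.
Path 2: D → F → B ← N
  F is a chain here and F is conditioned on, so the path is blocked at F.
Every path is blocked, so D and N are d-separated given {F}.

Yes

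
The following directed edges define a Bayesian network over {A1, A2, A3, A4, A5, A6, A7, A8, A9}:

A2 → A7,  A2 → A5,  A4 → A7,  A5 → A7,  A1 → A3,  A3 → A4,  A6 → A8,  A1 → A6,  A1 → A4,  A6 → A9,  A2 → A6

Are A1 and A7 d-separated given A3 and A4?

Yes

4 paths connect A1 and A7; each must be blocked for d-separation to hold:
Path 1: A1 → A6 ← A2 → A7
  A6 is a collider here and neither A6 nor any of its descendants is conditioned on, so the collider stays closed — the path is blocked at A6.
Path 2: A1 → A6 ← A2 → A5 → A7
  A6 is a collider here and neither A6 nor any of its descendants is conditioned on, so the collider stays closed — the path is blocked at A6.
Path 3: A1 → A3 → A4 → A7
  A3 is a chain here and A3 is conditioned on, so the path is blocked at A3.
Path 4: A1 → A4 → A7
  A4 is a chain here and A4 is conditioned on, so the path is blocked at A4.
All paths are blocked; A1 ⊥ A7 | {A3, A4} holds.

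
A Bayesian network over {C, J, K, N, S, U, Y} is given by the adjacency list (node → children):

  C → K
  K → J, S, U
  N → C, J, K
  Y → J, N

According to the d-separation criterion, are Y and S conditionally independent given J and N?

We examine all 6 paths between Y and S:
Path 1: Y → N → C → K → S
  N is a chain here and N is conditioned on, so the path is blocked at N.
Path 2: Y → N → K → S
  N is a chain here and N is conditioned on, so the path is blocked at N.
Path 3: Y → N → J ← K → S
  N is a chain here and N is conditioned on, so the path is blocked at N.
Path 4: Y → J ← N → C → K → S
  N is a fork here and N is conditioned on, so the path is blocked at N.
Path 5: Y → J ← N → K → S
  N is a fork here and N is conditioned on, so the path is blocked at N.
Path 6: Y → J ← K → S
  J is a collider and J is conditioned on, which opens it; K is a fork and K is not conditioned on — no node blocks this path, so it is active.
Because an active path exists, Y and S are not d-separated.

No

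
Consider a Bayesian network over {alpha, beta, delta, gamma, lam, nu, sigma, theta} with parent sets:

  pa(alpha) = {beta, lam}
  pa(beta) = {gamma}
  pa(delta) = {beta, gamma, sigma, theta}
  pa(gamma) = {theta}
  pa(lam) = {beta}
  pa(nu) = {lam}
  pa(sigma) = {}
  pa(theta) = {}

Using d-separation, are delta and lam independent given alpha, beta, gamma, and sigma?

There are 6 undirected paths between delta and lam; checking each against the conditioning set {alpha, beta, gamma, sigma}:
Path 1: delta ← beta → lam
  beta is a fork here and beta is conditioned on, so the path is blocked at beta.
Path 2: delta ← beta → alpha ← lam
  beta is a fork here and beta is conditioned on, so the path is blocked at beta.
Path 3: delta ← theta → gamma → beta → lam
  gamma is a chain here and gamma is conditioned on, so the path is blocked at gamma.
Path 4: delta ← theta → gamma → beta → alpha ← lam
  gamma is a chain here and gamma is conditioned on, so the path is blocked at gamma.
Path 5: delta ← gamma → beta → lam
  gamma is a fork here and gamma is conditioned on, so the path is blocked at gamma.
Path 6: delta ← gamma → beta → alpha ← lam
  gamma is a fork here and gamma is conditioned on, so the path is blocked at gamma.
All paths are blocked; delta ⊥ lam | {alpha, beta, gamma, sigma} holds.

Yes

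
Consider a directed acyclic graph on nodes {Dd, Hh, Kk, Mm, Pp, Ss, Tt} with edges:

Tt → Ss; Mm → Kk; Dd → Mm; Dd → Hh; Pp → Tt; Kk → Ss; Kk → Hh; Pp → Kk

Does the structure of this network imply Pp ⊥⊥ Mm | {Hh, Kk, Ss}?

No

4 paths connect Pp and Mm; each must be blocked for d-separation to hold:
Path 1: Pp → Kk → Hh ← Dd → Mm
  Kk is a chain here and Kk is conditioned on, so the path is blocked at Kk.
Path 2: Pp → Kk ← Mm
  Kk is a collider and Kk is conditioned on, which opens it — no node blocks this path, so it is active.
Path 3: Pp → Tt → Ss ← Kk → Hh ← Dd → Mm
  Kk is a fork here and Kk is conditioned on, so the path is blocked at Kk.
Path 4: Pp → Tt → Ss ← Kk ← Mm
  Kk is a chain here and Kk is conditioned on, so the path is blocked at Kk.
At least one path is unblocked, so d-separation fails.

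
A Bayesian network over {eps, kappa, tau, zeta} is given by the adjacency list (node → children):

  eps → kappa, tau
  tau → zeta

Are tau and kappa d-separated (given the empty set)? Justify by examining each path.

No — tau and kappa are not d-separated given ∅.

Only one path connects tau and kappa:
Path 1: tau ← eps → kappa
  eps is a fork and eps is not conditioned on — no node blocks this path, so it is active.
Since the path tau ← eps → kappa is active, tau and kappa are not d-separated given ∅.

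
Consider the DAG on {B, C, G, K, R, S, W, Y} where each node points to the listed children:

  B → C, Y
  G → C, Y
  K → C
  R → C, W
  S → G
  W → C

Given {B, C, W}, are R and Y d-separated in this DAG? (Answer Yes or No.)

No

Enumerating the 4 paths from R to Y and testing each for blocking by {B, C, W}:
Path 1: R → C ← G → Y
  C is a collider and C is conditioned on, which opens it; G is a fork and G is not conditioned on — no node blocks this path, so it is active.
Path 2: R → C ← B → Y
  B is a fork here and B is conditioned on, so the path is blocked at B.
Path 3: R → W → C ← G → Y
  W is a chain here and W is conditioned on, so the path is blocked at W.
Path 4: R → W → C ← B → Y
  W is a chain here and W is conditioned on, so the path is blocked at W.
Since the path R → C ← G → Y is active, R and Y are not d-separated given {B, C, W}.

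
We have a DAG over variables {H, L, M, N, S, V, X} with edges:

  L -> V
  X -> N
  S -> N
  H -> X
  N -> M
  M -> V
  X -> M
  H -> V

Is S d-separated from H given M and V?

4 paths connect S and H; each must be blocked for d-separation to hold:
Path 1: S → N → M → V ← H
  M is a chain here and M is conditioned on, so the path is blocked at M.
Path 2: S → N → M ← X ← H
  N is a chain and N is not conditioned on; M is a collider and M is conditioned on, which opens it; X is a chain and X is not conditioned on — no node blocks this path, so it is active.
Path 3: S → N ← X → M → V ← H
  M is a chain here and M is conditioned on, so the path is blocked at M.
Path 4: S → N ← X ← H
  N is a collider and its descendant V is conditioned on, which opens it; X is a chain and X is not conditioned on — no node blocks this path, so it is active.
At least one path is unblocked, so d-separation fails.

No — S and H are not d-separated given {M, V}.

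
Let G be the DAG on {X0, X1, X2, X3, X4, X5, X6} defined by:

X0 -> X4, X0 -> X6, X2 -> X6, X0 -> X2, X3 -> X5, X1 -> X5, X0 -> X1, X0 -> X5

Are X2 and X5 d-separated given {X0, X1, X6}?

Yes

We examine all 4 paths between X2 and X5:
Path 1: X2 ← X0 → X5
  X0 is a fork here and X0 is conditioned on, so the path is blocked at X0.
Path 2: X2 ← X0 → X1 → X5
  X0 is a fork here and X0 is conditioned on, so the path is blocked at X0.
Path 3: X2 → X6 ← X0 → X5
  X0 is a fork here and X0 is conditioned on, so the path is blocked at X0.
Path 4: X2 → X6 ← X0 → X1 → X5
  X0 is a fork here and X0 is conditioned on, so the path is blocked at X0.
Every path is blocked, so X2 and X5 are d-separated given {X0, X1, X6}.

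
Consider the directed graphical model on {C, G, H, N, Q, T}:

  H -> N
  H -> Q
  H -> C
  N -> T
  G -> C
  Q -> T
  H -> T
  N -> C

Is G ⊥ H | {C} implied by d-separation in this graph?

Enumerating the 4 paths from G to H and testing each for blocking by {C}:
Path 1: G → C ← H
  C is a collider and C is conditioned on, which opens it — no node blocks this path, so it is active.
Path 2: G → C ← N → T ← Q ← H
  T is a collider here and neither T nor any of its descendants is conditioned on, so the collider stays closed — the path is blocked at T.
Path 3: G → C ← N → T ← H
  T is a collider here and neither T nor any of its descendants is conditioned on, so the collider stays closed — the path is blocked at T.
Path 4: G → C ← N ← H
  C is a collider and C is conditioned on, which opens it; N is a chain and N is not conditioned on — no node blocks this path, so it is active.
At least one path is unblocked, so d-separation fails.

No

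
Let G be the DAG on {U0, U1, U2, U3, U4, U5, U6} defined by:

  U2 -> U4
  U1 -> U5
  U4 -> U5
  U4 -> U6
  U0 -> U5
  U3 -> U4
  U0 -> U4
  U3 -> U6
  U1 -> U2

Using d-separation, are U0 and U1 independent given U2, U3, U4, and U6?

4 paths connect U0 and U1; each must be blocked for d-separation to hold:
  1. U0 → U5 ← U1 — U5:collider[blocks] ⇒ blocked
  2. U0 → U5 ← U4 ← U2 ← U1 — U5:collider[blocks]; U4:chain[blocks]; U2:chain[blocks] ⇒ blocked
  3. U0 → U4 → U5 ← U1 — U4:chain[blocks]; U5:collider[blocks] ⇒ blocked
  4. U0 → U4 ← U2 ← U1 — U4:collider[open]; U2:chain[blocks] ⇒ blocked
All paths are blocked; U0 ⊥ U1 | {U2, U3, U4, U6} holds.

Yes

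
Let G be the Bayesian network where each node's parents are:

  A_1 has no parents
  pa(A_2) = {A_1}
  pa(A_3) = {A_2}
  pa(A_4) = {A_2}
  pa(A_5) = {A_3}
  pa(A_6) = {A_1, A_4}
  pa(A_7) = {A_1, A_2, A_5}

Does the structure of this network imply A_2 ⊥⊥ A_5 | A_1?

No — A_2 and A_5 are not d-separated given {A_1}.

Enumerating the 4 paths from A_2 to A_5 and testing each for blocking by {A_1}:
Path 1: A_2 → A_7 ← A_5
  A_7 is a collider here and neither A_7 nor any of its descendants is conditioned on, so the collider stays closed — the path is blocked at A_7.
Path 2: A_2 → A_4 → A_6 ← A_1 → A_7 ← A_5
  A_6 is a collider here and neither A_6 nor any of its descendants is conditioned on, so the collider stays closed — the path is blocked at A_6.
Path 3: A_2 ← A_1 → A_7 ← A_5
  A_1 is a fork here and A_1 is conditioned on, so the path is blocked at A_1.
Path 4: A_2 → A_3 → A_5
  A_3 is a chain and A_3 is not conditioned on — no node blocks this path, so it is active.
At least one path is unblocked, so d-separation fails.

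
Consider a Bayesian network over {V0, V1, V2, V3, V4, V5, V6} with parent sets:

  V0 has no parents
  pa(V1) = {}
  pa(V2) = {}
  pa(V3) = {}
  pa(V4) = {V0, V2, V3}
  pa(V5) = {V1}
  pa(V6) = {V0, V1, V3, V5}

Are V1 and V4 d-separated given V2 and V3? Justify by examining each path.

There are 4 undirected paths between V1 and V4; checking each against the conditioning set {V2, V3}:
Path 1: V1 → V6 ← V0 → V4
  V6 is a collider here and neither V6 nor any of its descendants is conditioned on, so the collider stays closed — the path is blocked at V6.
Path 2: V1 → V6 ← V3 → V4
  V6 is a collider here and neither V6 nor any of its descendants is conditioned on, so the collider stays closed — the path is blocked at V6.
Path 3: V1 → V5 → V6 ← V0 → V4
  V6 is a collider here and neither V6 nor any of its descendants is conditioned on, so the collider stays closed — the path is blocked at V6.
Path 4: V1 → V5 → V6 ← V3 → V4
  V6 is a collider here and neither V6 nor any of its descendants is conditioned on, so the collider stays closed — the path is blocked at V6.
Since every path is blocked, d-separation holds.

Yes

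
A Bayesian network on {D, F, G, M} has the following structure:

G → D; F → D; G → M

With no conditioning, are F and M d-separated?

Yes

Only one path connects F and M:
Path 1: F → D ← G → M
  D is a collider here and neither D nor any of its descendants is conditioned on, so the collider stays closed — the path is blocked at D.
Since every path is blocked, d-separation holds.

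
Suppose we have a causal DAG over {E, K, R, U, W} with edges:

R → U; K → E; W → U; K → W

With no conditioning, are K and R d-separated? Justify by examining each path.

Yes

There is one path between K and R:
Path 1: K → W → U ← R
  U is a collider here and neither U nor any of its descendants is conditioned on, so the collider stays closed — the path is blocked at U.
Every path is blocked, so K and R are d-separated given ∅.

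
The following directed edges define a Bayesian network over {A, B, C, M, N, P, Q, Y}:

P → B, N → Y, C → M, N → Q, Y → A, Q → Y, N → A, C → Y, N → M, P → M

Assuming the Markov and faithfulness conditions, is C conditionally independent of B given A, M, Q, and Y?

No

Enumerating the 4 paths from C to B and testing each for blocking by {A, M, Q, Y}:
  1. C → Y ← Q ← N → M ← P → B — Y:collider[open]; Q:chain[blocks]; N:fork[open]; M:collider[open]; P:fork[open] ⇒ blocked
  2. C → Y → A ← N → M ← P → B — Y:chain[blocks]; A:collider[open]; N:fork[open]; M:collider[open]; P:fork[open] ⇒ blocked
  3. C → Y ← N → M ← P → B — Y:collider[open]; N:fork[open]; M:collider[open]; P:fork[open] ⇒ active
  4. C → M ← P → B — M:collider[open]; P:fork[open] ⇒ active
At least one path is unblocked, so d-separation fails.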